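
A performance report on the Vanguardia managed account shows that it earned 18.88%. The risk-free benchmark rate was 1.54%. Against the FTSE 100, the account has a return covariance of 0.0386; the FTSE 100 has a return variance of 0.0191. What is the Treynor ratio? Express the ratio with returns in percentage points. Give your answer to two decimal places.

8.58

β = Cov / Var = 0.0386 / 0.0191 = 2.0209
Treynor = (Rp − Rf) / β = (18.88% − 1.54%) / 2.0209 = 17.34 / 2.0209 = 8.5803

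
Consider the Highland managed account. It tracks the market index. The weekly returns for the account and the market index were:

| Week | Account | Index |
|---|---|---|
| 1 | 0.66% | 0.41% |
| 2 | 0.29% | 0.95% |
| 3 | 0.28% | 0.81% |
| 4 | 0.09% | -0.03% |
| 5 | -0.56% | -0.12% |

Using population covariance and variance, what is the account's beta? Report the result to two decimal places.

0.57

r̄p = 0.1520%,  r̄m = 0.4040%
Cov = Σ(rp − r̄p)(rm − r̄m) / 5 = 0.1061
Var(rm) = Σ(rm − r̄m)² / 5 = 0.1852
β = Cov / Var = 0.1061 / 0.1852 = 0.5729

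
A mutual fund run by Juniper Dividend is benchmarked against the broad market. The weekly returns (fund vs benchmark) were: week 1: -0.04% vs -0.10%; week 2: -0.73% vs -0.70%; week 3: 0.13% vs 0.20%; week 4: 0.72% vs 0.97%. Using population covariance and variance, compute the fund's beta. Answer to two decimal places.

0.85

r̄p = 0.0200%,  r̄m = 0.0925%
Cov = Σ(rp − r̄p)(rm − r̄m) / 4 = 0.3080
Var(rm) = Σ(rm − r̄m)² / 4 = 0.3617
β = Cov / Var = 0.3080 / 0.3617 = 0.8515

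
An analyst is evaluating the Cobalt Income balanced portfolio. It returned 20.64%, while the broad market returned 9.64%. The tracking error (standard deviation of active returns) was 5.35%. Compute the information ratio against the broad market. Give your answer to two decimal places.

2.06

IR = (Rp − Rb) / TE = (20.64% − 9.64%) / 5.35% = 11.00% / 5.35% = 2.0561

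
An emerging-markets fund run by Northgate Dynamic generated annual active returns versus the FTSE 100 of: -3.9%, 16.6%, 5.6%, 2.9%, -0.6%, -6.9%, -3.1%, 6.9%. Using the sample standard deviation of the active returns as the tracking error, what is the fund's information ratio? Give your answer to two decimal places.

Mean return r̄ = 17.50 / 8 = 2.1875%
Sample std dev = √[397.4488 / 7] = 7.5351%
IR = r̄ / tracking error = 2.1875 / 7.5351 = 0.2903

0.29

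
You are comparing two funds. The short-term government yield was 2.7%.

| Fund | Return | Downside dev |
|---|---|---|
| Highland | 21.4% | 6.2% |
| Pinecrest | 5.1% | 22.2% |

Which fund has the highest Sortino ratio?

Highland

Highland: Sortino ratio = (21.4% − 2.7%) / 6.2% = 3.016
Pinecrest: Sortino ratio = (5.1% − 2.7%) / 22.2% = 0.108
Highest: Highland (3.016).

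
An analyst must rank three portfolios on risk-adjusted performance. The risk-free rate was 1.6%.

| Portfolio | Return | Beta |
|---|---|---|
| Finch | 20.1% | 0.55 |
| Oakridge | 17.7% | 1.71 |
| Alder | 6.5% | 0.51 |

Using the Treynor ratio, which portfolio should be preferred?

Finch

Finch: Treynor = (20.1% − 1.6%) / 0.55 = 33.636
Oakridge: Treynor = (17.7% − 1.6%) / 1.71 = 9.415
Alder: Treynor = (6.5% − 1.6%) / 0.51 = 9.608
Highest: Finch (33.636).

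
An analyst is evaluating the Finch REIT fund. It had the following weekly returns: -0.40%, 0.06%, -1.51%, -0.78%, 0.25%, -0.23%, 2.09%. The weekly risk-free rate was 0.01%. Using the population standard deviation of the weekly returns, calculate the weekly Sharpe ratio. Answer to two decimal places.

-0.08

Mean return r̄ = -0.520 / 7 = -0.0743%
Σ(r − r̄)² = 7.4970; population σ = √(7.4970/7) = 1.0349%
Sharpe = (r̄ − rf) / σ = (-0.0743 − 0.01) / 1.0349 = -0.0843 / 1.0349 = -0.0815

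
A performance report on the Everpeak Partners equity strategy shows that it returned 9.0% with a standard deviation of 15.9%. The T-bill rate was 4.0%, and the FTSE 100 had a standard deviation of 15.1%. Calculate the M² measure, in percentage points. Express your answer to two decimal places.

8.75

Sharpe = (Rp − Rf) / σp = (9.0% − 4.0%) / 15.9% = 0.3145
M² = Rf + Sharpe × σm = 4.0% + 0.3145 × 15.1% = 8.7490%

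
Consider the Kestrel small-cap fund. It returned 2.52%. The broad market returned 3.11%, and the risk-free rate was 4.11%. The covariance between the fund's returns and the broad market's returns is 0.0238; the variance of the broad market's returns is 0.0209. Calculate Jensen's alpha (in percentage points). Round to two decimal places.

β = Cov / Var = 0.0238 / 0.0209 = 1.1388
E[R] = Rf + β(Rm − Rf) = 4.11% + 1.1388 × (3.11% − 4.11%) = 2.9712%
α = Rp − E[R] = 2.52% − 2.9712% = -0.4512

-0.45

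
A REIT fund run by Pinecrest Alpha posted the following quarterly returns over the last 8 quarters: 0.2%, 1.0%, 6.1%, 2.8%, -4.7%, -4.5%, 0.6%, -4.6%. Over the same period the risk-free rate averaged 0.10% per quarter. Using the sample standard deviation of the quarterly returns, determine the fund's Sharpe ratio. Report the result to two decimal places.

μ = (0.2 + 1 + 6.1 + 2.8 − 4.7 − 4.5 + 0.6 − 4.6) / 8 = -3.10 / 8 = -0.3875%
Σ(r − μ)² = 108.7488; sample σ = √(108.7488/7) = 3.9415%
Sharpe = (μ − rf) / σ = (-0.3875 − 0.1) / 3.9415 = -0.4875 / 3.9415 = -0.1237

-0.12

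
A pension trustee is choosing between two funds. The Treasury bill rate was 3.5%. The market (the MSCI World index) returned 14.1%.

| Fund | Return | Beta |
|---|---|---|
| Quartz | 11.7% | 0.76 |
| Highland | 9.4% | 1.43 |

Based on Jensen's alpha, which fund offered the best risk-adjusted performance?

Quartz

Quartz: α = 11.7% − [3.5% + 0.76 × (14.1% − 3.5%)] = 0.144
Highland: α = 9.4% − [3.5% + 1.43 × (14.1% − 3.5%)] = -9.258
Highest: Quartz (0.144).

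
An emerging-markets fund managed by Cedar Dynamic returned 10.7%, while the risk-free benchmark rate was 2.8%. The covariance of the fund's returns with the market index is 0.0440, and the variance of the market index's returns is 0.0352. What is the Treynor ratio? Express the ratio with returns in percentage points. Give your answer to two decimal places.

β = Cov / Var = 0.0440 / 0.0352 = 1.2500
Treynor = (Rp − Rf) / β = (10.7% − 2.8%) / 1.2500 = 7.90 / 1.2500 = 6.3200

6.32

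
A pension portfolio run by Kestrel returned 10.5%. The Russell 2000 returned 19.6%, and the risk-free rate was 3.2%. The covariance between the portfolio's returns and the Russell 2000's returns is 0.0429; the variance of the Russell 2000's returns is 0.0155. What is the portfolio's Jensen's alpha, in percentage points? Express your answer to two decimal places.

-38.09

β = Cov / Var = 0.0429 / 0.0155 = 2.7677
E[R] = Rf + β(Rm − Rf) = 3.2% + 2.7677 × (19.6% − 3.2%) = 48.5903%
α = Rp − E[R] = 10.5% − 48.5903% = -38.0903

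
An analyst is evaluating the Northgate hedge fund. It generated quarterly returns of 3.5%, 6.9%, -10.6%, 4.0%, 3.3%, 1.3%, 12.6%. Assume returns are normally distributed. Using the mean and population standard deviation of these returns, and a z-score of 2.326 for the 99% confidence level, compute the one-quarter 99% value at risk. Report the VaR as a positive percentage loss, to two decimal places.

Mean return μ = 21.00 / 7 = 3.0000%
Σ(r − μ)² = (3.5 − 3.0000)² + (6.9 − 3.0000)² + … = 296.5600
population σ = √(296.5600 / 7) = √42.3657 = 6.5089%
VaR = −(μ − z·σ) = −(3.0000 − 2.326 × 6.5089) = −(-12.1397) = 12.1397%

12.14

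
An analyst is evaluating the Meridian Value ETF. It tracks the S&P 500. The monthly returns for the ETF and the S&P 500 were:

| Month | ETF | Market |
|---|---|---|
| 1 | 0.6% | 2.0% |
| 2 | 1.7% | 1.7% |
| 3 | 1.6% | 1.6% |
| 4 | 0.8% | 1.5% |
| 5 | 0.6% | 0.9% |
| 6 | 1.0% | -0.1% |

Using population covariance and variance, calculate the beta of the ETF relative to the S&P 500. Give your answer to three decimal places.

r̄p = 1.0500%,  r̄m = 1.2667%
Cov = Σ(rp − r̄p)(rm − r̄m) / 6 = 0.0517
Var(rm) = Σ(rm − r̄m)² / 6 = 0.4822
β = Cov / Var = 0.0517 / 0.4822 = 0.1072

0.107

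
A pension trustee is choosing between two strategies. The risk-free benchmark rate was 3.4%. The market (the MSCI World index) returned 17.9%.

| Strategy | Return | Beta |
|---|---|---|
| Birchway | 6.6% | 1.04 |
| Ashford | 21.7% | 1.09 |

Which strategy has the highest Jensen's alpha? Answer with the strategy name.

Ashford

Birchway: α = 6.6% − [3.4% + 1.04 × (17.9% − 3.4%)] = -11.880
Ashford: α = 21.7% − [3.4% + 1.09 × (17.9% − 3.4%)] = 2.495
Highest: Ashford (2.495).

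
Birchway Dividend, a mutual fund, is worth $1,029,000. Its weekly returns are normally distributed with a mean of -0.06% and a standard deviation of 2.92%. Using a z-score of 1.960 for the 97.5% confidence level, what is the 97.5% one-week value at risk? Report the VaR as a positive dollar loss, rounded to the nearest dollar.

Return at the 97.5% tail: μ − z·σ = -0.06% − 1.960 × 2.92% = -0.06 − 5.7232 = -5.7832%
VaR = −(-5.7832%) × $1,029,000 = 5.7832% × $1,029,000 = $59,509

$59,509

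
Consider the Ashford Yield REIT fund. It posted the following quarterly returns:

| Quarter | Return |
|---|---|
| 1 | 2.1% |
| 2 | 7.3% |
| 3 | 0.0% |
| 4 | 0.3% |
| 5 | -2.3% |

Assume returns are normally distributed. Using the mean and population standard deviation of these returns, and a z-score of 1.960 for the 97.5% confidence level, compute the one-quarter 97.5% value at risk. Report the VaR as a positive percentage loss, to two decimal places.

r̄ = (2.1 + 7.3 + 0 + 0.3 − 2.3) / 5 = 7.40 / 5 = 1.4800%
Σ(r − r̄)² = 52.1280; population σ = √(52.1280/5) = 3.2289%
VaR = −(r̄ − z·σ) = −(1.4800 − 1.960 × 3.2289) = −(-4.8486) = 4.8486%

4.85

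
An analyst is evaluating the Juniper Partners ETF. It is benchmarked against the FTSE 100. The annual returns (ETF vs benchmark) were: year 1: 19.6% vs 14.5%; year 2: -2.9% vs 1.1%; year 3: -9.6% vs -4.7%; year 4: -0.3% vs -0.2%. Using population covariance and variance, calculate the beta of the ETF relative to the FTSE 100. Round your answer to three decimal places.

r̄p = 1.7000%,  r̄m = 2.6750%
Cov = Σ(rp − r̄p)(rm − r̄m) / 4 = 77.0000
Var(rm) = Σ(rm − r̄m)² / 4 = 51.2419
β = Cov / Var = 77.0000 / 51.2419 = 1.5027

1.503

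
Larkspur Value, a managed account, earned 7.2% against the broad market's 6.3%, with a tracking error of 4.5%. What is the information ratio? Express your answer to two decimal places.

IR = (Rp − Rb) / TE = (7.2% − 6.3%) / 4.5% = 0.90% / 4.5% = 0.2000

0.20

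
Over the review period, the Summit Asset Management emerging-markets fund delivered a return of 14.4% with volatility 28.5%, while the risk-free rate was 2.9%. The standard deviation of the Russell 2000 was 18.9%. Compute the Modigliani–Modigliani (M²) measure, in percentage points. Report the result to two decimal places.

Sharpe = (Rp − Rf) / σp = (14.4% − 2.9%) / 28.5% = 0.4035
M² = Rf + Sharpe × σm = 2.9% + 0.4035 × 18.9% = 10.5262%

10.53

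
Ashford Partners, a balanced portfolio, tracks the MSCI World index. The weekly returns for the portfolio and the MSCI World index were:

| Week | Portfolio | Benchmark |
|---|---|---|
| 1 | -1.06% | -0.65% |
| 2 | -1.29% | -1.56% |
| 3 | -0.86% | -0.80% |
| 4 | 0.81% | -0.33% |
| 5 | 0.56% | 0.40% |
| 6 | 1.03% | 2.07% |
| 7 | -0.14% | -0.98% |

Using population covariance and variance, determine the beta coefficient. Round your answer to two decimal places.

0.63

r̄p = -0.1357%,  r̄m = -0.2643%
Cov = Σ(rp − r̄p)(rm − r̄m) / 7 = 0.7663
Var(rm) = Σ(rm − r̄m)² / 7 = 1.2173
β = Cov / Var = 0.7663 / 1.2173 = 0.6295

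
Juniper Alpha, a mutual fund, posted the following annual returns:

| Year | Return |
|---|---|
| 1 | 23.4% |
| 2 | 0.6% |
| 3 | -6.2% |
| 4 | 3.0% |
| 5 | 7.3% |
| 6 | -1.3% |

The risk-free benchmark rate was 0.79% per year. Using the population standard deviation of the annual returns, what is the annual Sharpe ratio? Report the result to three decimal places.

0.391

μ = (23.4 + 0.6 − 6.2 + 3 + 7.3 − 1.3) / 6 = 4.4667%
Population σ = √[Σ(r − μ)² / 6] = √[530.6333 / 6] = √88.4389 = 9.4042%
Sharpe = (μ − rf) / σ = (4.4667 − 0.79) / 9.4042 = 3.6767 / 9.4042 = 0.3910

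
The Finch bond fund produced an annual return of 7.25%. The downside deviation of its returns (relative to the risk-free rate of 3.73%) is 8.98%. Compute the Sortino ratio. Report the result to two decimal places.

Sortino = (Rp − Rf) / σd = (7.25% − 3.73%) / 8.98% = 3.52% / 8.98% = 0.3920

0.39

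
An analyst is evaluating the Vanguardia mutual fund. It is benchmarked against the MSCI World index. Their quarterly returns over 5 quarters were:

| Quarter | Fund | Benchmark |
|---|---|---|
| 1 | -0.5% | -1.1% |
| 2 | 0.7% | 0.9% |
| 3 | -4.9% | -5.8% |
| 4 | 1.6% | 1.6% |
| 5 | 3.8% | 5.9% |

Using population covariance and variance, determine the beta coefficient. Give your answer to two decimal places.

0.75

r̄p = 0.1400%,  r̄m = 0.3000%
Cov = Σ(rp − r̄p)(rm − r̄m) / 5 = 10.8740
Var(rm) = Σ(rm − r̄m)² / 5 = 14.5160
β = Cov / Var = 10.8740 / 14.5160 = 0.7491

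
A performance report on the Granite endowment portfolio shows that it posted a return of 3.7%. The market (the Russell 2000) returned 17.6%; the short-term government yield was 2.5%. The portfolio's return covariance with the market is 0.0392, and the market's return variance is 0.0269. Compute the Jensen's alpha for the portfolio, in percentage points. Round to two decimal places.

β = Cov / Var = 0.0392 / 0.0269 = 1.4572
E[R] = Rf + β(Rm − Rf) = 2.5% + 1.4572 × (17.6% − 2.5%) = 24.5037%
α = Rp − E[R] = 3.7% − 24.5037% = -20.8037

-20.80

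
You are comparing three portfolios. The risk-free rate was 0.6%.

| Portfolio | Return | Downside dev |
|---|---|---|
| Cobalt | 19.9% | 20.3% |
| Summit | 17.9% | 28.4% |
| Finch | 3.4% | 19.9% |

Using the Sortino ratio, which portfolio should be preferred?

Cobalt

Cobalt: Sortino ratio = (19.9% − 0.6%) / 20.3% = 0.951
Summit: Sortino ratio = (17.9% − 0.6%) / 28.4% = 0.609
Finch: Sortino ratio = (3.4% − 0.6%) / 19.9% = 0.141
Highest: Cobalt (0.951).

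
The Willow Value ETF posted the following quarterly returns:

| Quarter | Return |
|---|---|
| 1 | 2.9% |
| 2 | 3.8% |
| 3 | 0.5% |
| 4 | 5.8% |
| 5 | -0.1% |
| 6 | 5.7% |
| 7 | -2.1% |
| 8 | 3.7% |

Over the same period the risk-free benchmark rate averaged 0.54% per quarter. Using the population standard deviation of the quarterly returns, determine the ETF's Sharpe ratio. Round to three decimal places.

0.748

r̄ = (2.9 + 3.8 + 0.5 + 5.8 − 0.1 + 5.7 − 2.1 + 3.7) / 8 = 20.20 / 8 = 2.5250%
Σ(r − r̄)² = (2.9 − 2.5250)² + (3.8 − 2.5250)² + (0.5 − 2.5250)² + … = 56.3350
σ = √[56.3350 / 8] = 2.6537%
Sharpe = (r̄ − rf) / σ = (2.5250 − 0.54) / 2.6537 = 1.9850 / 2.6537 = 0.7480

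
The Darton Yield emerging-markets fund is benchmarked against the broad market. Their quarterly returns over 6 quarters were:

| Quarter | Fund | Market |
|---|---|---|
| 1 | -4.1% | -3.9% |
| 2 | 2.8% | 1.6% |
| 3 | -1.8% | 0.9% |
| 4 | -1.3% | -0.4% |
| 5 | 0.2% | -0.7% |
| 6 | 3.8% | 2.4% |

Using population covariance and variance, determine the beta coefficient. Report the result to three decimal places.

1.134

r̄p = -0.0667%,  r̄m = -0.0167%
Cov = Σ(rp − r̄p)(rm − r̄m) / 6 = 4.7239
Var(rm) = Σ(rm − r̄m)² / 6 = 4.1647
β = Cov / Var = 4.7239 / 4.1647 = 1.1343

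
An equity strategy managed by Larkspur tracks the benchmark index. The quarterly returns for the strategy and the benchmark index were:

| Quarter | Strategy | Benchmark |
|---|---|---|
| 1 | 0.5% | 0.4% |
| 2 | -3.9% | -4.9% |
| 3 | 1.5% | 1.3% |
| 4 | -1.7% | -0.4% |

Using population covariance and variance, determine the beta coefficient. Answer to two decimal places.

r̄p = -0.9000%,  r̄m = -0.9000%
Cov = Σ(rp − r̄p)(rm − r̄m) / 4 = 4.6750
Var(rm) = Σ(rm − r̄m)² / 4 = 5.6950
β = Cov / Var = 4.6750 / 5.6950 = 0.8209

0.82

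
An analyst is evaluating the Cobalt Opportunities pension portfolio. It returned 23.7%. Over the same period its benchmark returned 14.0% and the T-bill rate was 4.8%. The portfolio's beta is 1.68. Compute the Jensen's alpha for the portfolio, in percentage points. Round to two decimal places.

CAPM expected return = Rf + β(Rm − Rf) = 4.8% + 1.68 × (14.0% − 4.8%) = 4.8 + 1.68 × 9.20 = 20.2560%
Jensen's α = Rp − E[R] = 23.7% − 20.2560% = 3.4440

3.44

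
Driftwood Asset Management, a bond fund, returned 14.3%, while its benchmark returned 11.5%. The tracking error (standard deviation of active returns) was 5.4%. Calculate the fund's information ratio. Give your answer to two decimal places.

IR = (Rp − Rb) / TE = (14.3% − 11.5%) / 5.4% = 2.80% / 5.4% = 0.5185

0.52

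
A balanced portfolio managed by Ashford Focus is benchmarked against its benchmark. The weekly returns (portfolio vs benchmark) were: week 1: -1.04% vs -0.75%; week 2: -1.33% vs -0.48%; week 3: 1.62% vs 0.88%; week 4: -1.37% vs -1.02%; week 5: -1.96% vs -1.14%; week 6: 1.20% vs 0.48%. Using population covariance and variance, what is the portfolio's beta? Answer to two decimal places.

r̄p = -0.4800%,  r̄m = -0.3383%
Cov = Σ(rp − r̄p)(rm − r̄m) / 6 = 1.0129
Var(rm) = Σ(rm − r̄m)² / 6 = 0.5751
β = Cov / Var = 1.0129 / 0.5751 = 1.7613

1.76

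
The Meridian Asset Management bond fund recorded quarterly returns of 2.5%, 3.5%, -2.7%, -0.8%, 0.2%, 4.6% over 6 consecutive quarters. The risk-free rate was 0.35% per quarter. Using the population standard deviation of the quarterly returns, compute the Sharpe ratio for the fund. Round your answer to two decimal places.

r̄ = (2.5 + 3.5 − 2.7 − 0.8 + 0.2 + 4.6) / 6 = 1.2167%
Population σ = √[Σ(r − r̄)² / 6] = √[38.7483 / 6] = √6.4581 = 2.5413%
Sharpe = (r̄ − rf) / σ = (1.2167 − 0.35) / 2.5413 = 0.8667 / 2.5413 = 0.3410

0.34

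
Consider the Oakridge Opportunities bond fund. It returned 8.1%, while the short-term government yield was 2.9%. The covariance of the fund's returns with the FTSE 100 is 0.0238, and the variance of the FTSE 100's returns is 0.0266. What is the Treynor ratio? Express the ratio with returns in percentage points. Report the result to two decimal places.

5.81

β = Cov / Var = 0.0238 / 0.0266 = 0.8947
Treynor = (Rp − Rf) / β = (8.1% − 2.9%) / 0.8947 = 5.20 / 0.8947 = 5.8120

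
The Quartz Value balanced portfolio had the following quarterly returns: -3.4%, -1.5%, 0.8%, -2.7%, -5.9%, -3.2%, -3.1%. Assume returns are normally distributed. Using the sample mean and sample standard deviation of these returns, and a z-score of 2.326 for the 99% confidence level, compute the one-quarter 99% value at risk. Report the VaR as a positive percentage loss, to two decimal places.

7.45

r̄ = (-3.4 − 1.5 + 0.8 − 2.7 − 5.9 − 3.2 − 3.1) / 7 = -2.7143%
Σ(r − r̄)² = (-3.4 − (-2.7143))² + (-1.5 − (-2.7143))² + (0.8 − (-2.7143))² + … = 24.8286
sample σ = √(24.8286 / 6) = √4.1381 = 2.0342%
VaR = −(r̄ − z·σ) = −(-2.7143 − 2.326 × 2.0342) = −(-7.4458) = 7.4458%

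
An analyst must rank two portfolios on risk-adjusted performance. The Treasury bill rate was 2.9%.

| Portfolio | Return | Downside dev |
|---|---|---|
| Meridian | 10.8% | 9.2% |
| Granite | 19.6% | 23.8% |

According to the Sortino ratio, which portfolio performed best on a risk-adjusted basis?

Meridian

Meridian: Sortino ratio = (10.8% − 2.9%) / 9.2% = 0.859
Granite: Sortino ratio = (19.6% − 2.9%) / 23.8% = 0.702
Highest: Meridian (0.859).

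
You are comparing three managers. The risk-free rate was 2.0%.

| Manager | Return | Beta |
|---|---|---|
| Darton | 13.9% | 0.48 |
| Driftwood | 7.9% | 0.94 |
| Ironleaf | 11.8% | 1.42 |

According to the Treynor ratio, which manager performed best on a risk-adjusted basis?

Darton: Treynor = (13.9% − 2.0%) / 0.48 = 24.792
Driftwood: Treynor = (7.9% − 2.0%) / 0.94 = 6.277
Ironleaf: Treynor = (11.8% − 2.0%) / 1.42 = 6.901
Highest: Darton (24.792).

Darton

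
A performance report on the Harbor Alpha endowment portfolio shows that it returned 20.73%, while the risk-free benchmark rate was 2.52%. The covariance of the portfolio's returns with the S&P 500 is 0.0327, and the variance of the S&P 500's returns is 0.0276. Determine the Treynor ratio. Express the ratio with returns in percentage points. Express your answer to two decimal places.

15.37

β = Cov / Var = 0.0327 / 0.0276 = 1.1848
Treynor = (Rp − Rf) / β = (20.73% − 2.52%) / 1.1848 = 18.21 / 1.1848 = 15.3697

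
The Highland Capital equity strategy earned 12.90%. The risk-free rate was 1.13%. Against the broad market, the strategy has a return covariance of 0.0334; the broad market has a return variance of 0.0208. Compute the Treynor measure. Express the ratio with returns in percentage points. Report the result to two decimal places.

7.33

β = Cov / Var = 0.0334 / 0.0208 = 1.6058
Treynor = (Rp − Rf) / β = (12.90% − 1.13%) / 1.6058 = 11.77 / 1.6058 = 7.3297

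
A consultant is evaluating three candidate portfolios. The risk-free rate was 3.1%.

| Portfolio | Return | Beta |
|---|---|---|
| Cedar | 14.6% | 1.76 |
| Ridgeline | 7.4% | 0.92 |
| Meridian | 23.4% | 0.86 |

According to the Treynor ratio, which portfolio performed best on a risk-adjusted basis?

Cedar: Treynor = (14.6% − 3.1%) / 1.76 = 6.534
Ridgeline: Treynor = (7.4% − 3.1%) / 0.92 = 4.674
Meridian: Treynor = (23.4% − 3.1%) / 0.86 = 23.605
Highest: Meridian (23.605).

Meridian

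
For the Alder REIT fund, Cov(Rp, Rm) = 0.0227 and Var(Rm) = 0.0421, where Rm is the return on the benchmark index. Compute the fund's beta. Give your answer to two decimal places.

0.54

β = Cov(Rp, Rm) / Var(Rm) = 0.0227 / 0.0421 = 0.5392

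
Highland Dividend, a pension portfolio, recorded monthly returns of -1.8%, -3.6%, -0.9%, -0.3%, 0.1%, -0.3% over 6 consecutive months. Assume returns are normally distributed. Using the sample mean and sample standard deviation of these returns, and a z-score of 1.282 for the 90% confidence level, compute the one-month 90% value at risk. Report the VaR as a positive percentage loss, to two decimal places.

r̄ = (-1.8 − 3.6 − 0.9 − 0.3 + 0.1 − 0.3) / 6 = -6.80 / 6 = -1.1333%
Σ(r − r̄)² = (-1.8 − (-1.1333))² + (-3.6 − (-1.1333))² + (-0.9 − (-1.1333))² + … = 9.4933
σ = √[9.4933 / 5] = 1.3779%
VaR = −(r̄ − z·σ) = −(-1.1333 − 1.282 × 1.3779) = −(-2.8998) = 2.8998%

2.90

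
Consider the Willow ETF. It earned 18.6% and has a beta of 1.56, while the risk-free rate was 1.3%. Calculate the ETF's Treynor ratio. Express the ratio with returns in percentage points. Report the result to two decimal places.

11.09

Treynor = (Rp − Rf) / β = (18.6% − 1.3%) / 1.56 = 17.30 / 1.56 = 11.0897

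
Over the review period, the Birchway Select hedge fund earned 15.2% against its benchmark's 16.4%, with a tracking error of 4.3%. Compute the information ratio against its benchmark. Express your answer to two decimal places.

-0.28

IR = (Rp − Rb) / TE = (15.2% − 16.4%) / 4.3% = -1.20% / 4.3% = -0.2791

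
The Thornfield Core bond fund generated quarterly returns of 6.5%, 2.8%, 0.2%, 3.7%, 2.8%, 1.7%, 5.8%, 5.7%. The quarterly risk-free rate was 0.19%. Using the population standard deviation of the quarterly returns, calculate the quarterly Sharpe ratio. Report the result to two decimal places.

1.68

r̄ = (6.5 + 2.8 + 0.2 + 3.7 + 2.8 + 1.7 + 5.8 + 5.7) / 8 = 3.6500%
Population σ = √[Σ(r − r̄)² / 8] = √[34.1000 / 8] = √4.2625 = 2.0646%
Sharpe = (r̄ − rf) / σ = (3.6500 − 0.19) / 2.0646 = 3.4600 / 2.0646 = 1.6759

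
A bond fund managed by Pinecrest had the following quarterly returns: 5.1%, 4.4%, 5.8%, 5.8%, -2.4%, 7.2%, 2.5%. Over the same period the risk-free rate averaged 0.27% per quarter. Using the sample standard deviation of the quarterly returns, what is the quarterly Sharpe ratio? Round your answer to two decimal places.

r̄ = (5.1 + 4.4 + 5.8 + 5.8 − 2.4 + 7.2 + 2.5) / 7 = 28.40 / 7 = 4.0571%
Σ(r − r̄)² = (5.1 − 4.0571)² + (4.4 − 4.0571)² + … = 61.2771
σ = √[61.2771 / 6] = 3.1958%
Sharpe = (r̄ − rf) / σ = (4.0571 − 0.27) / 3.1958 = 3.7871 / 3.1958 = 1.1850

1.19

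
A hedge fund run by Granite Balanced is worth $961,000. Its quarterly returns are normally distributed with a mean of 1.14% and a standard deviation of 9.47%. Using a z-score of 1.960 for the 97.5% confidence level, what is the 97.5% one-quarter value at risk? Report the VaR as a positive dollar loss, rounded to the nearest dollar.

Return at the 97.5% tail: μ − z·σ = 1.14% − 1.960 × 9.47% = 1.14 − 18.5612 = -17.4212%
VaR = −(-17.4212%) × $961,000 = 17.4212% × $961,000 = $167,418

$167,418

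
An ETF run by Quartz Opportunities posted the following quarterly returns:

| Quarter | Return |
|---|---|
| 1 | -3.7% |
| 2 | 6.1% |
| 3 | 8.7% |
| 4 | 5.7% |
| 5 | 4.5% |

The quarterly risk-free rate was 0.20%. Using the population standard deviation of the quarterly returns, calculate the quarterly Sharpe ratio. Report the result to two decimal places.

0.96

r̄ = (-3.7 + 6.1 + 8.7 + 5.7 + 4.5) / 5 = 4.2600%
Population σ = √[Σ(r − r̄)² / 5] = √[88.5920 / 5] = √17.7184 = 4.2093%
Sharpe = (r̄ − rf) / σ = (4.2600 − 0.2) / 4.2093 = 4.0600 / 4.2093 = 0.9645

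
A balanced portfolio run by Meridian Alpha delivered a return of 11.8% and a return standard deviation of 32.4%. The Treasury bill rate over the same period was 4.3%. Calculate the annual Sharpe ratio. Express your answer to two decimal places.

0.23

Sharpe = (Rp − Rf) / σp = (11.8% − 4.3%) / 32.4% = 7.50% / 32.4% = 0.2315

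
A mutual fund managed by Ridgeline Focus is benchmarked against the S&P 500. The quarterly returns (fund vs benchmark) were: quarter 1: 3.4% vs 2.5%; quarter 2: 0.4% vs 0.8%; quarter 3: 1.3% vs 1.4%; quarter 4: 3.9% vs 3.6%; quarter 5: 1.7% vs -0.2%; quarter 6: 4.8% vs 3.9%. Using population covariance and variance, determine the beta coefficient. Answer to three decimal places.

0.923

r̄p = 2.5833%,  r̄m = 2.0000%
Cov = Σ(rp − r̄p)(rm − r̄m) / 6 = 2.0100
Var(rm) = Σ(rm − r̄m)² / 6 = 2.1767
β = Cov / Var = 2.0100 / 2.1767 = 0.9234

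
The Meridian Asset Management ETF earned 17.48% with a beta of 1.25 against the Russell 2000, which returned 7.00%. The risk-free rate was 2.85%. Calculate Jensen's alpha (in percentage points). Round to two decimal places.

9.44

CAPM expected return = Rf + β(Rm − Rf) = 2.85% + 1.25 × (7.00% − 2.85%) = 2.85 + 1.25 × 4.15 = 8.0375%
Jensen's α = Rp − E[R] = 17.48% − 8.0375% = 9.4425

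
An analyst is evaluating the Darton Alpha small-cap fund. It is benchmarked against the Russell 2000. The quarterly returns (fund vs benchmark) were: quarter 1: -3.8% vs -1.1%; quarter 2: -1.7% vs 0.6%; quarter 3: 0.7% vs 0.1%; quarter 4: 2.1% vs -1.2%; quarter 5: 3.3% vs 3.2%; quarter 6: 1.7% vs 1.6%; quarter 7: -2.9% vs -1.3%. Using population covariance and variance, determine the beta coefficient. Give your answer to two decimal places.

1.05

r̄p = -0.0857%,  r̄m = 0.2714%
Cov = Σ(rp − r̄p)(rm − r̄m) / 7 = 2.5604
Var(rm) = Σ(rm − r̄m)² / 7 = 2.4278
β = Cov / Var = 2.5604 / 2.4278 = 1.0546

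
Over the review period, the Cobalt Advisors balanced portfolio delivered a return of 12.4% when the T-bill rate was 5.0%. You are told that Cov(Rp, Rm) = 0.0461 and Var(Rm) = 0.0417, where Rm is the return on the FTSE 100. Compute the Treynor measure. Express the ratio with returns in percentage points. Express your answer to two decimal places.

6.69

β = Cov / Var = 0.0461 / 0.0417 = 1.1055
Treynor = (Rp − Rf) / β = (12.4% − 5.0%) / 1.1055 = 7.40 / 1.1055 = 6.6938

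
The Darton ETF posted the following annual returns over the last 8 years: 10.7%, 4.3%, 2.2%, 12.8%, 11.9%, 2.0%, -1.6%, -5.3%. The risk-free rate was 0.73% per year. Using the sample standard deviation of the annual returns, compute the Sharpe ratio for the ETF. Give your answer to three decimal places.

0.588

μ = (10.7 + 4.3 + 2.2 + 12.8 + 11.9 + 2 − 1.6 − 5.3) / 8 = 37.00 / 8 = 4.6250%
Σ(r − μ)² = (10.7 − 4.6250)² + (4.3 − 4.6250)² + … = 306.7950
σ = √[306.7950 / 7] = 6.6203%
Sharpe = (μ − rf) / σ = (4.6250 − 0.73) / 6.6203 = 3.8950 / 6.6203 = 0.5883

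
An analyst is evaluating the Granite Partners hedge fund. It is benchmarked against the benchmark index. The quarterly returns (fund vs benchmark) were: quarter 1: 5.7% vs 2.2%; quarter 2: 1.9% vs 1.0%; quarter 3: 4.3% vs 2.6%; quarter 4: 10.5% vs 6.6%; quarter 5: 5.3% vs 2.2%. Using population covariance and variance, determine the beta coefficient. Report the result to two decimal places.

r̄p = 5.5400%,  r̄m = 2.9200%
Cov = Σ(rp − r̄p)(rm − r̄m) / 5 = 5.1392
Var(rm) = Σ(rm − r̄m)² / 5 = 3.6736
β = Cov / Var = 5.1392 / 3.6736 = 1.3990

1.40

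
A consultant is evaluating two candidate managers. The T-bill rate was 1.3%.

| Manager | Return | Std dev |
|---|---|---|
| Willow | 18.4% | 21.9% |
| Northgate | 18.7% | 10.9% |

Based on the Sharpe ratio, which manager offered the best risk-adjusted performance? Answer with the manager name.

Willow: Sharpe ratio = (18.4% − 1.3%) / 21.9% = 0.781
Northgate: Sharpe ratio = (18.7% − 1.3%) / 10.9% = 1.596
Highest: Northgate (1.596).

Northgate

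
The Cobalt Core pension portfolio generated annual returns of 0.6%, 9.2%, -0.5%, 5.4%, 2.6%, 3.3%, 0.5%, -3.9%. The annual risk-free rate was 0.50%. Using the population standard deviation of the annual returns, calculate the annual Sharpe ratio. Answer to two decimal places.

Mean return μ = 17.20 / 8 = 2.1500%
Σ(r − μ)² = 110.5400; population σ = √(110.5400/8) = 3.7172%
Sharpe = (μ − rf) / σ = (2.1500 − 0.5) / 3.7172 = 1.6500 / 3.7172 = 0.4439

0.44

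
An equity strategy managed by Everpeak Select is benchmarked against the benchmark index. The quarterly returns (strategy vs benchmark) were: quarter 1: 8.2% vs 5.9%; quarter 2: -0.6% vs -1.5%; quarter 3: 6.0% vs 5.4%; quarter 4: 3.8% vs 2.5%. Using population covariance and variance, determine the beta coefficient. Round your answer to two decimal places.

r̄p = 4.3500%,  r̄m = 3.0750%
Cov = Σ(rp − r̄p)(rm − r̄m) / 4 = 9.4188
Var(rm) = Σ(rm − r̄m)² / 4 = 8.6619
β = Cov / Var = 9.4188 / 8.6619 = 1.0874

1.09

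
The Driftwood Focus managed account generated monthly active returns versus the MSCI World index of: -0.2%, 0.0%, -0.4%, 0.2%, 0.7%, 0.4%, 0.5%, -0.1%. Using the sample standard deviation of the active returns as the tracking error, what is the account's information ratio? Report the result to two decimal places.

r̄ = (-0.2 + 0 − 0.4 + 0.2 + 0.7 + 0.4 + 0.5 − 0.1) / 8 = 1.10 / 8 = 0.1375%
Σ(r − r̄)² = 0.9988; sample σ = √(0.9988/7) = 0.3777%
IR = r̄ / tracking error = 0.1375 / 0.3777 = 0.3640

0.36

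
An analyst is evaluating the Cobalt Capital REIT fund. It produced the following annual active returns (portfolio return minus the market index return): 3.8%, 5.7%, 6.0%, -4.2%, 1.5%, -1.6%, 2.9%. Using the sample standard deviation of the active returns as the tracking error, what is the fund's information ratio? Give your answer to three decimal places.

μ = (3.8 + 5.7 + 6 − 4.2 + 1.5 − 1.6 + 2.9) / 7 = 14.10 / 7 = 2.0143%
Sample σ = √[Σ(r − μ)² / 6] = √[85.3886 / 6] = √14.2314 = 3.7725%
IR = μ / tracking error = 2.0143 / 3.7725 = 0.5339

0.534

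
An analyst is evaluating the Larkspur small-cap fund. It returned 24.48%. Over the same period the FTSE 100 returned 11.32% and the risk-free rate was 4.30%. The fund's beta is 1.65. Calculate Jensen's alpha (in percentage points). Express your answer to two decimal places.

CAPM expected return = Rf + β(Rm − Rf) = 4.30% + 1.65 × (11.32% − 4.30%) = 4.3 + 1.65 × 7.02 = 15.8830%
Jensen's α = Rp − E[R] = 24.48% − 15.8830% = 8.5970

8.60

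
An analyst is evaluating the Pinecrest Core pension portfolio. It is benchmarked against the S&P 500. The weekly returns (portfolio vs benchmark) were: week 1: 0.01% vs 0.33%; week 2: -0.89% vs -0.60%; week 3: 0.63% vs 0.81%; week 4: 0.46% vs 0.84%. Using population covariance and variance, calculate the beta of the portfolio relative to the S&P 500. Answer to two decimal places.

r̄p = 0.0525%,  r̄m = 0.3450%
Cov = Σ(rp − r̄p)(rm − r̄m) / 4 = 0.3404
Var(rm) = Σ(rm − r̄m)² / 4 = 0.3386
β = Cov / Var = 0.3404 / 0.3386 = 1.0053

1.01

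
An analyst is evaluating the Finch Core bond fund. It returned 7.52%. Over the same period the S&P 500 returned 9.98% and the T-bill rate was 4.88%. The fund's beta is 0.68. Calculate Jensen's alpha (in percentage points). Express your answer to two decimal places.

CAPM expected return = Rf + β(Rm − Rf) = 4.88% + 0.68 × (9.98% − 4.88%) = 4.88 + 0.68 × 5.10 = 8.3480%
Jensen's α = Rp − E[R] = 7.52% − 8.3480% = -0.8280

-0.83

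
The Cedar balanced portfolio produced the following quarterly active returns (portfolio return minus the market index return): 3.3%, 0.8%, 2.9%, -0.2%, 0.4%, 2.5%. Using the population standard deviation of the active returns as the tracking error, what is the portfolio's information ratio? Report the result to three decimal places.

r̄ = (3.3 + 0.8 + 2.9 − 0.2 + 0.4 + 2.5) / 6 = 1.6167%
Σ(r − r̄)² = 10.7083; population σ = √(10.7083/6) = 1.3359%
IR = r̄ / tracking error = 1.6167 / 1.3359 = 1.2102

1.210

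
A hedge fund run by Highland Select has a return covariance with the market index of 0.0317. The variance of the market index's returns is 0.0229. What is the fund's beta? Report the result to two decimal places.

β = Cov(Rp, Rm) / Var(Rm) = 0.0317 / 0.0229 = 1.3843

1.38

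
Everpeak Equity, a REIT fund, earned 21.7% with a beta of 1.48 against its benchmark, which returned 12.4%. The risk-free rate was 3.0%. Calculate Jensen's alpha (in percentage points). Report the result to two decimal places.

4.79

CAPM expected return = Rf + β(Rm − Rf) = 3.0% + 1.48 × (12.4% − 3.0%) = 3 + 1.48 × 9.40 = 16.9120%
Jensen's α = Rp − E[R] = 21.7% − 16.9120% = 4.7880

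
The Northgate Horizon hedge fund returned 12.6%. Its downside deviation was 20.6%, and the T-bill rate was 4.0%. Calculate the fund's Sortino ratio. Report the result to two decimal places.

0.42

Sortino = (Rp − Rf) / σd = (12.6% − 4.0%) / 20.6% = 8.60% / 20.6% = 0.4175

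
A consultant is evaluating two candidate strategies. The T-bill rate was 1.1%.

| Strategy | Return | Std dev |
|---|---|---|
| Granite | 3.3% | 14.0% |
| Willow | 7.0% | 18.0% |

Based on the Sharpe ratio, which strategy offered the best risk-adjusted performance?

Willow

Granite: Sharpe ratio = (3.3% − 1.1%) / 14.0% = 0.157
Willow: Sharpe ratio = (7.0% − 1.1%) / 18.0% = 0.328
Highest: Willow (0.328).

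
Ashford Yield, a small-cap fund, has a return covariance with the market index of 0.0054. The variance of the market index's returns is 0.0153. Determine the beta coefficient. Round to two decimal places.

0.35

β = Cov(Rp, Rm) / Var(Rm) = 0.0054 / 0.0153 = 0.3529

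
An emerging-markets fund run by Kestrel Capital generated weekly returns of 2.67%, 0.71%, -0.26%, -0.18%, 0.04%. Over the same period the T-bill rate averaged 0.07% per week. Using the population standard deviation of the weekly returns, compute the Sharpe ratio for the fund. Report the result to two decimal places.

0.48

Mean return r̄ = 2.980 / 5 = 0.5960%
Population std dev = √[5.9585 / 5] = 1.0917%
Sharpe = (r̄ − rf) / σ = (0.5960 − 0.07) / 1.0917 = 0.5260 / 1.0917 = 0.4818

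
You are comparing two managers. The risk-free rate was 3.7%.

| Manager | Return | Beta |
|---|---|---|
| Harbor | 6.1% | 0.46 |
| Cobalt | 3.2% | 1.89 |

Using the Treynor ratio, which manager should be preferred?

Harbor: Treynor = (6.1% − 3.7%) / 0.46 = 5.217
Cobalt: Treynor = (3.2% − 3.7%) / 1.89 = -0.265
Highest: Harbor (5.217).

Harbor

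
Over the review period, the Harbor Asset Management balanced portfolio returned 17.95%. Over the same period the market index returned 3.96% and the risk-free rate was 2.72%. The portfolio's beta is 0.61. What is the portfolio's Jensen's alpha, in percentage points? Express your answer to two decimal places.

CAPM expected return = Rf + β(Rm − Rf) = 2.72% + 0.61 × (3.96% − 2.72%) = 2.72 + 0.61 × 1.24 = 3.4764%
Jensen's α = Rp − E[R] = 17.95% − 3.4764% = 14.4736

14.47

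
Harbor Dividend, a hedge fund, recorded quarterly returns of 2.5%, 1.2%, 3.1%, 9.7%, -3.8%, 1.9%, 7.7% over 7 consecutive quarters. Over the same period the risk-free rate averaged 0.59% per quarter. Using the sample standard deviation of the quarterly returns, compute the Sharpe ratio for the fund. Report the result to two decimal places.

μ = (2.5 + 1.2 + 3.1 + 9.7 − 3.8 + 1.9 + 7.7) / 7 = 22.30 / 7 = 3.1857%
Σ(r − μ)² = 117.6886; sample σ = √(117.6886/6) = 4.4289%
Sharpe = (μ − rf) / σ = (3.1857 − 0.59) / 4.4289 = 2.5957 / 4.4289 = 0.5861

0.59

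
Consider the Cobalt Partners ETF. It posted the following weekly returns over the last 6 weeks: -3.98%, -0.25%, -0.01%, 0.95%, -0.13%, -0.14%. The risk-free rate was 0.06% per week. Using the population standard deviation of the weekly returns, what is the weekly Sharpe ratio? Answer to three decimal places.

r̄ = (-3.98 − 0.25 − 0.01 + 0.95 − 0.13 − 0.14) / 6 = -3.560 / 6 = -0.5933%
Population std dev = √[14.7297 / 6] = 1.5668%
Sharpe = (r̄ − rf) / σ = (-0.5933 − 0.06) / 1.5668 = -0.6533 / 1.5668 = -0.4170

-0.417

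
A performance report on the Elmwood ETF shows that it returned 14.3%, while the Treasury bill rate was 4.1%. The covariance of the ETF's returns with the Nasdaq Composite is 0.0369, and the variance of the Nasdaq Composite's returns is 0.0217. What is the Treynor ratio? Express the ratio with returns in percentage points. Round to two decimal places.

β = Cov / Var = 0.0369 / 0.0217 = 1.7005
Treynor = (Rp − Rf) / β = (14.3% − 4.1%) / 1.7005 = 10.20 / 1.7005 = 5.9982

6.00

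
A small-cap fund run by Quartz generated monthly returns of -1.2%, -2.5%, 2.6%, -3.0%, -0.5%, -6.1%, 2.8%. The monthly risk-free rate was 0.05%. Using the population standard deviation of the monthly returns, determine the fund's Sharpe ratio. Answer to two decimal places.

r̄ = (-1.2 − 2.5 + 2.6 − 3 − 0.5 − 6.1 + 2.8) / 7 = -1.1286%
Population σ = √[Σ(r − r̄)² / 7] = √[59.8343 / 7] = √8.5478 = 2.9237%
Sharpe = (r̄ − rf) / σ = (-1.1286 − 0.05) / 2.9237 = -1.1786 / 2.9237 = -0.4031

-0.40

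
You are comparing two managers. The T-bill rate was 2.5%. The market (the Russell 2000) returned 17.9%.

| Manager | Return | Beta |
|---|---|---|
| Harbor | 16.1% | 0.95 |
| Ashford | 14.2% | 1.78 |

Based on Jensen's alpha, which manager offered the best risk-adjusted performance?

Harbor: α = 16.1% − [2.5% + 0.95 × (17.9% − 2.5%)] = -1.030
Ashford: α = 14.2% − [2.5% + 1.78 × (17.9% − 2.5%)] = -15.712
Highest: Harbor (-1.030).

Harbor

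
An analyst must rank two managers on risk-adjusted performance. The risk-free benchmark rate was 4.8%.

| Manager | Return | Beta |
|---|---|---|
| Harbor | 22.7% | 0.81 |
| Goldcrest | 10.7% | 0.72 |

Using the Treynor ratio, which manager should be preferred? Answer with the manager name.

Harbor: Treynor = (22.7% − 4.8%) / 0.81 = 22.099
Goldcrest: Treynor = (10.7% − 4.8%) / 0.72 = 8.194
Highest: Harbor (22.099).

Harbor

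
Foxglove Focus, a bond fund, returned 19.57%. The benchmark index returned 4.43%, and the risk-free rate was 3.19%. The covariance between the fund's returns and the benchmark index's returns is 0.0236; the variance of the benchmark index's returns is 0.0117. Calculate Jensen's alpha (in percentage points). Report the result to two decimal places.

β = Cov / Var = 0.0236 / 0.0117 = 2.0171
E[R] = Rf + β(Rm − Rf) = 3.19% + 2.0171 × (4.43% − 3.19%) = 5.6912%
α = Rp − E[R] = 19.57% − 5.6912% = 13.8788

13.88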